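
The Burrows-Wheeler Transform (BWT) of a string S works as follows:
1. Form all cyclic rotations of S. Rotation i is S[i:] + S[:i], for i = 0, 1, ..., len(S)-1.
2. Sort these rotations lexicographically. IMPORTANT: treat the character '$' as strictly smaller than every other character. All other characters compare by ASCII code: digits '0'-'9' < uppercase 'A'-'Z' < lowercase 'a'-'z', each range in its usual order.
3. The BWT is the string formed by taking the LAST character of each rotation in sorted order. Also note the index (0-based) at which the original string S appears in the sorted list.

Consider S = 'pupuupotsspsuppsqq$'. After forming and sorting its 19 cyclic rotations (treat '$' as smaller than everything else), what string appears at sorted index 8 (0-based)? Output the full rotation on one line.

All 19 rotations (rotation i = S[i:]+S[:i]):
  rot[0] = pupuupotsspsuppsqq$
  rot[1] = upuupotsspsuppsqq$p
  rot[2] = puupotsspsuppsqq$pu
  rot[3] = uupotsspsuppsqq$pup
  rot[4] = upotsspsuppsqq$pupu
  rot[5] = potsspsuppsqq$pupuu
  rot[6] = otsspsuppsqq$pupuup
  rot[7] = tsspsuppsqq$pupuupo
  rot[8] = sspsuppsqq$pupuupot
  rot[9] = spsuppsqq$pupuupots
  rot[10] = psuppsqq$pupuupotss
  rot[11] = suppsqq$pupuupotssp
  rot[12] = uppsqq$pupuupotssps
  rot[13] = ppsqq$pupuupotsspsu
  rot[14] = psqq$pupuupotsspsup
  rot[15] = sqq$pupuupotsspsupp
  rot[16] = qq$pupuupotsspsupps
  rot[17] = q$pupuupotsspsuppsq
  rot[18] = $pupuupotsspsuppsqq
Sorted (with $ < everything):
  sorted[0] = $pupuupotsspsuppsqq
  sorted[1] = otsspsuppsqq$pupuup
  sorted[2] = potsspsuppsqq$pupuu
  sorted[3] = ppsqq$pupuupotsspsu
  sorted[4] = psqq$pupuupotsspsup
  sorted[5] = psuppsqq$pupuupotss
  sorted[6] = pupuupotsspsuppsqq$
  sorted[7] = puupotsspsuppsqq$pu
  sorted[8] = q$pupuupotsspsuppsq
  sorted[9] = qq$pupuupotsspsupps
  sorted[10] = spsuppsqq$pupuupots
  sorted[11] = sqq$pupuupotsspsupp
  sorted[12] = sspsuppsqq$pupuupot
  sorted[13] = suppsqq$pupuupotssp
  sorted[14] = tsspsuppsqq$pupuupo
  sorted[15] = upotsspsuppsqq$pupu
  sorted[16] = uppsqq$pupuupotssps
  sorted[17] = upuupotsspsuppsqq$p
  sorted[18] = uupotsspsuppsqq$pup
sorted[8] = q$pupuupotsspsuppsq

Answer: q$pupuupotsspsuppsq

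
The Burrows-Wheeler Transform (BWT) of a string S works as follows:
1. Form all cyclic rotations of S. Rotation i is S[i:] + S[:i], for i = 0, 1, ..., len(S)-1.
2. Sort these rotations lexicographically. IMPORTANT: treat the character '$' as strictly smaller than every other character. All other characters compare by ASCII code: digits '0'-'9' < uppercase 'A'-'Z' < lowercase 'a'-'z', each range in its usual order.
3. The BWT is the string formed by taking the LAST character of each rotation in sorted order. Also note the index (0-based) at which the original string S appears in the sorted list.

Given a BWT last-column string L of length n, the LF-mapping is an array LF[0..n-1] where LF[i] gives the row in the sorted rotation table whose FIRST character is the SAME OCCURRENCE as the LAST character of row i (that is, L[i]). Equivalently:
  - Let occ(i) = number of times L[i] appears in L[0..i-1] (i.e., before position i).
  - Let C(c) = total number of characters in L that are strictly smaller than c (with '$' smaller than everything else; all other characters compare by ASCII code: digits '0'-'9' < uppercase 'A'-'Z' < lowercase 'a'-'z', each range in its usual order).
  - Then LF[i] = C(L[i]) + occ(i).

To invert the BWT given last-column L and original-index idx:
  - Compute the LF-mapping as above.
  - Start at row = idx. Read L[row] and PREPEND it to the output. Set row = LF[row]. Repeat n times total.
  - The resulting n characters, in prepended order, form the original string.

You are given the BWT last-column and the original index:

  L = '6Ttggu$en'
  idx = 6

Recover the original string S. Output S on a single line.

Answer: nuggetT6$

Derivation:
LF mapping: 1 2 7 4 5 8 0 3 6
Walk LF starting at row 6, prepending L[row]:
  step 1: row=6, L[6]='$', prepend. Next row=LF[6]=0
  step 2: row=0, L[0]='6', prepend. Next row=LF[0]=1
  step 3: row=1, L[1]='T', prepend. Next row=LF[1]=2
  step 4: row=2, L[2]='t', prepend. Next row=LF[2]=7
  step 5: row=7, L[7]='e', prepend. Next row=LF[7]=3
  step 6: row=3, L[3]='g', prepend. Next row=LF[3]=4
  step 7: row=4, L[4]='g', prepend. Next row=LF[4]=5
  step 8: row=5, L[5]='u', prepend. Next row=LF[5]=8
  step 9: row=8, L[8]='n', prepend. Next row=LF[8]=6
Reversed output: nuggetT6$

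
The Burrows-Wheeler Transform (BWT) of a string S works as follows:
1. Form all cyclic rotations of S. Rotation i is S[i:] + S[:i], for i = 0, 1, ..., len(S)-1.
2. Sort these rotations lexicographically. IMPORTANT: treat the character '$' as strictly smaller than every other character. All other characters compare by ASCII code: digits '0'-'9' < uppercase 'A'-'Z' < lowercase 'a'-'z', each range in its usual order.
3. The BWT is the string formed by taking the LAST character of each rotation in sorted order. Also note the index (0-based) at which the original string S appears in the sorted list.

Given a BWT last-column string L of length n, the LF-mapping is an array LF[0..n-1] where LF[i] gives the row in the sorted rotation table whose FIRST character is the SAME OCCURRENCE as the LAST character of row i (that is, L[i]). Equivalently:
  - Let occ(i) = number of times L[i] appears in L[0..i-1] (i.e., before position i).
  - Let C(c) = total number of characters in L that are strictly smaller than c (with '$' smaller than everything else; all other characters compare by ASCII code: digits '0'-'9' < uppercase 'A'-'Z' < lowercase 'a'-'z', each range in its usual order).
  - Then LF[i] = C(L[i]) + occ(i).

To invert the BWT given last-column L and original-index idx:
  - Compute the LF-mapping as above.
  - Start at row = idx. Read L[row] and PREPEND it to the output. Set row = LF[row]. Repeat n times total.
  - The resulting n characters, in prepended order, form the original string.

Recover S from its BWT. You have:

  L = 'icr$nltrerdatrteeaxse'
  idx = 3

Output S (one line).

LF mapping: 9 3 12 0 11 10 17 13 5 14 4 1 18 15 19 6 7 2 20 16 8
Walk LF starting at row 3, prepending L[row]:
  step 1: row=3, L[3]='$', prepend. Next row=LF[3]=0
  step 2: row=0, L[0]='i', prepend. Next row=LF[0]=9
  step 3: row=9, L[9]='r', prepend. Next row=LF[9]=14
  step 4: row=14, L[14]='t', prepend. Next row=LF[14]=19
  step 5: row=19, L[19]='s', prepend. Next row=LF[19]=16
  step 6: row=16, L[16]='e', prepend. Next row=LF[16]=7
  step 7: row=7, L[7]='r', prepend. Next row=LF[7]=13
  step 8: row=13, L[13]='r', prepend. Next row=LF[13]=15
  step 9: row=15, L[15]='e', prepend. Next row=LF[15]=6
  step 10: row=6, L[6]='t', prepend. Next row=LF[6]=17
  step 11: row=17, L[17]='a', prepend. Next row=LF[17]=2
  step 12: row=2, L[2]='r', prepend. Next row=LF[2]=12
  step 13: row=12, L[12]='t', prepend. Next row=LF[12]=18
  step 14: row=18, L[18]='x', prepend. Next row=LF[18]=20
  step 15: row=20, L[20]='e', prepend. Next row=LF[20]=8
  step 16: row=8, L[8]='e', prepend. Next row=LF[8]=5
  step 17: row=5, L[5]='l', prepend. Next row=LF[5]=10
  step 18: row=10, L[10]='d', prepend. Next row=LF[10]=4
  step 19: row=4, L[4]='n', prepend. Next row=LF[4]=11
  step 20: row=11, L[11]='a', prepend. Next row=LF[11]=1
  step 21: row=1, L[1]='c', prepend. Next row=LF[1]=3
Reversed output: candleextraterrestri$

Answer: candleextraterrestri$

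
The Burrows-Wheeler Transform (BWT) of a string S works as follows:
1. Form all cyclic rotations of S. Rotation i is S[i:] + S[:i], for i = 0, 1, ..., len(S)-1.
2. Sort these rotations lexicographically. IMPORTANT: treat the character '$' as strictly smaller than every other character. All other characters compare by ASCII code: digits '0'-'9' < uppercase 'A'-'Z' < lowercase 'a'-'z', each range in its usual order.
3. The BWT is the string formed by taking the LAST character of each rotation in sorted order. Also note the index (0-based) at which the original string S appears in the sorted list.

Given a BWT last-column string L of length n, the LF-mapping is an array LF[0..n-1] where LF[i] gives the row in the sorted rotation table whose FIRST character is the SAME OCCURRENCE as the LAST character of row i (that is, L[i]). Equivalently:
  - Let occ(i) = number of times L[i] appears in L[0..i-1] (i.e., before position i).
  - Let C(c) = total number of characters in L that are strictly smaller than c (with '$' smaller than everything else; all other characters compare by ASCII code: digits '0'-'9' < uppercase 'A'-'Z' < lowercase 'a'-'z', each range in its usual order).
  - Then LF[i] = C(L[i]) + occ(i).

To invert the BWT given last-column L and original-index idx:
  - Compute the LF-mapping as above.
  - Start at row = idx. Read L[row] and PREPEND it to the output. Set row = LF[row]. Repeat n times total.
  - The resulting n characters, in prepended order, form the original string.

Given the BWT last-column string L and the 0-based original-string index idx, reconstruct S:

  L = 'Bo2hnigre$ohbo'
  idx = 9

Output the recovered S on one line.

Answer: neighborhoo2B$

Derivation:
LF mapping: 2 10 1 6 9 8 5 13 4 0 11 7 3 12
Walk LF starting at row 9, prepending L[row]:
  step 1: row=9, L[9]='$', prepend. Next row=LF[9]=0
  step 2: row=0, L[0]='B', prepend. Next row=LF[0]=2
  step 3: row=2, L[2]='2', prepend. Next row=LF[2]=1
  step 4: row=1, L[1]='o', prepend. Next row=LF[1]=10
  step 5: row=10, L[10]='o', prepend. Next row=LF[10]=11
  step 6: row=11, L[11]='h', prepend. Next row=LF[11]=7
  step 7: row=7, L[7]='r', prepend. Next row=LF[7]=13
  step 8: row=13, L[13]='o', prepend. Next row=LF[13]=12
  step 9: row=12, L[12]='b', prepend. Next row=LF[12]=3
  step 10: row=3, L[3]='h', prepend. Next row=LF[3]=6
  step 11: row=6, L[6]='g', prepend. Next row=LF[6]=5
  step 12: row=5, L[5]='i', prepend. Next row=LF[5]=8
  step 13: row=8, L[8]='e', prepend. Next row=LF[8]=4
  step 14: row=4, L[4]='n', prepend. Next row=LF[4]=9
Reversed output: neighborhoo2B$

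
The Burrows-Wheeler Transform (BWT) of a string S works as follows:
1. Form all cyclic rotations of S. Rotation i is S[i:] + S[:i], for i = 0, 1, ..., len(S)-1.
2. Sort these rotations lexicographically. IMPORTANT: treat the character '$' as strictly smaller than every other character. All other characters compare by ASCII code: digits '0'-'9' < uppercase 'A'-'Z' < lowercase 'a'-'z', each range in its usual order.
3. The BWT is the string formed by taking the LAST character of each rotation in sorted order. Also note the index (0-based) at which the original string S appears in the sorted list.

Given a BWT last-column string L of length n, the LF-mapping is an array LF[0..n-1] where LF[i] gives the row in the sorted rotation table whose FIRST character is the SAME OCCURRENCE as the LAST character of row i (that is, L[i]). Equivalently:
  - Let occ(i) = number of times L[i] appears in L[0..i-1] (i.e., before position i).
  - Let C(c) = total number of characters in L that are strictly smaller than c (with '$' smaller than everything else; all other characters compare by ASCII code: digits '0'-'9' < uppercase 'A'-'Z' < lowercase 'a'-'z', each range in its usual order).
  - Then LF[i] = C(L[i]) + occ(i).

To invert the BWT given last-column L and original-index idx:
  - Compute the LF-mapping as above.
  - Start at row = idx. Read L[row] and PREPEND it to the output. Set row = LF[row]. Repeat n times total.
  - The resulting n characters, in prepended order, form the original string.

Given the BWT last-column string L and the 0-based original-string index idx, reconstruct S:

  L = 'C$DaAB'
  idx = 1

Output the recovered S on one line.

Answer: ADBaC$

Derivation:
LF mapping: 3 0 4 5 1 2
Walk LF starting at row 1, prepending L[row]:
  step 1: row=1, L[1]='$', prepend. Next row=LF[1]=0
  step 2: row=0, L[0]='C', prepend. Next row=LF[0]=3
  step 3: row=3, L[3]='a', prepend. Next row=LF[3]=5
  step 4: row=5, L[5]='B', prepend. Next row=LF[5]=2
  step 5: row=2, L[2]='D', prepend. Next row=LF[2]=4
  step 6: row=4, L[4]='A', prepend. Next row=LF[4]=1
Reversed output: ADBaC$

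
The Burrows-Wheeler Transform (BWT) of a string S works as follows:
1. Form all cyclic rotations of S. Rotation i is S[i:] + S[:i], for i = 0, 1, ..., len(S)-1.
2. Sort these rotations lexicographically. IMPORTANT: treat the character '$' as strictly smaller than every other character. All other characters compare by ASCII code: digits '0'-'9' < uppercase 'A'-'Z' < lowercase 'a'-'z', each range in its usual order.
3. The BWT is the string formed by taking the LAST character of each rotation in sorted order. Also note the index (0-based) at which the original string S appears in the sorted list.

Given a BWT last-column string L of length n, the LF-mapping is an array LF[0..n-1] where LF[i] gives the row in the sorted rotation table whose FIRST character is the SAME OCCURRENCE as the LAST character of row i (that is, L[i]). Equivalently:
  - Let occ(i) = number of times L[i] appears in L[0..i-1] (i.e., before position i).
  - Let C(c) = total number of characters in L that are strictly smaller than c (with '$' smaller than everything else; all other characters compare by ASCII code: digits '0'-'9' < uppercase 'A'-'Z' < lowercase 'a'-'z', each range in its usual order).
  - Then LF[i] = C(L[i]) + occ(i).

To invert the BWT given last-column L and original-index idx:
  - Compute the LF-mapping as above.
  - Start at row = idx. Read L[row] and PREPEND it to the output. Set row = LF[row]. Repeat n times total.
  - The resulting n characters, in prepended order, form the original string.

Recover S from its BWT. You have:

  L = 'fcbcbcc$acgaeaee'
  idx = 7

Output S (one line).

LF mapping: 14 6 4 7 5 8 9 0 1 10 15 2 11 3 12 13
Walk LF starting at row 7, prepending L[row]:
  step 1: row=7, L[7]='$', prepend. Next row=LF[7]=0
  step 2: row=0, L[0]='f', prepend. Next row=LF[0]=14
  step 3: row=14, L[14]='e', prepend. Next row=LF[14]=12
  step 4: row=12, L[12]='e', prepend. Next row=LF[12]=11
  step 5: row=11, L[11]='a', prepend. Next row=LF[11]=2
  step 6: row=2, L[2]='b', prepend. Next row=LF[2]=4
  step 7: row=4, L[4]='b', prepend. Next row=LF[4]=5
  step 8: row=5, L[5]='c', prepend. Next row=LF[5]=8
  step 9: row=8, L[8]='a', prepend. Next row=LF[8]=1
  step 10: row=1, L[1]='c', prepend. Next row=LF[1]=6
  step 11: row=6, L[6]='c', prepend. Next row=LF[6]=9
  step 12: row=9, L[9]='c', prepend. Next row=LF[9]=10
  step 13: row=10, L[10]='g', prepend. Next row=LF[10]=15
  step 14: row=15, L[15]='e', prepend. Next row=LF[15]=13
  step 15: row=13, L[13]='a', prepend. Next row=LF[13]=3
  step 16: row=3, L[3]='c', prepend. Next row=LF[3]=7
Reversed output: caegcccacbbaeef$

Answer: caegcccacbbaeef$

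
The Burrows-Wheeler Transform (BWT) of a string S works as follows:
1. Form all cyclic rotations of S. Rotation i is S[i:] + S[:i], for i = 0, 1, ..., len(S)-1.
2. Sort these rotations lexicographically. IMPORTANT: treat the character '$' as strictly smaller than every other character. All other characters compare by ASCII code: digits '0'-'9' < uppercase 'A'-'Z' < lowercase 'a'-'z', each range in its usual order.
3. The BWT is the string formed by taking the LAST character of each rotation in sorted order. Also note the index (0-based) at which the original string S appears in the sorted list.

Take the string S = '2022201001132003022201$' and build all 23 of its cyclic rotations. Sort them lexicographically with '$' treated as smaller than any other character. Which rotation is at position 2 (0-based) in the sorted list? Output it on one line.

Answer: 003022201$2022201001132

Derivation:
All 23 rotations (rotation i = S[i:]+S[:i]):
  rot[0] = 2022201001132003022201$
  rot[1] = 022201001132003022201$2
  rot[2] = 22201001132003022201$20
  rot[3] = 2201001132003022201$202
  rot[4] = 201001132003022201$2022
  rot[5] = 01001132003022201$20222
  rot[6] = 1001132003022201$202220
  rot[7] = 001132003022201$2022201
  rot[8] = 01132003022201$20222010
  rot[9] = 1132003022201$202220100
  rot[10] = 132003022201$2022201001
  rot[11] = 32003022201$20222010011
  rot[12] = 2003022201$202220100113
  rot[13] = 003022201$2022201001132
  rot[14] = 03022201$20222010011320
  rot[15] = 3022201$202220100113200
  rot[16] = 022201$2022201001132003
  rot[17] = 22201$20222010011320030
  rot[18] = 2201$202220100113200302
  rot[19] = 201$2022201001132003022
  rot[20] = 01$20222010011320030222
  rot[21] = 1$202220100113200302220
  rot[22] = $2022201001132003022201
Sorted (with $ < everything):
  sorted[0] = $2022201001132003022201
  sorted[1] = 001132003022201$2022201
  sorted[2] = 003022201$2022201001132
  sorted[3] = 01$20222010011320030222
  sorted[4] = 01001132003022201$20222
  sorted[5] = 01132003022201$20222010
  sorted[6] = 022201$2022201001132003
  sorted[7] = 022201001132003022201$2
  sorted[8] = 03022201$20222010011320
  sorted[9] = 1$202220100113200302220
  sorted[10] = 1001132003022201$202220
  sorted[11] = 1132003022201$202220100
  sorted[12] = 132003022201$2022201001
  sorted[13] = 2003022201$202220100113
  sorted[14] = 201$2022201001132003022
  sorted[15] = 201001132003022201$2022
  sorted[16] = 2022201001132003022201$
  sorted[17] = 2201$202220100113200302
  sorted[18] = 2201001132003022201$202
  sorted[19] = 22201$20222010011320030
  sorted[20] = 22201001132003022201$20
  sorted[21] = 3022201$202220100113200
  sorted[22] = 32003022201$20222010011
sorted[2] = 003022201$2022201001132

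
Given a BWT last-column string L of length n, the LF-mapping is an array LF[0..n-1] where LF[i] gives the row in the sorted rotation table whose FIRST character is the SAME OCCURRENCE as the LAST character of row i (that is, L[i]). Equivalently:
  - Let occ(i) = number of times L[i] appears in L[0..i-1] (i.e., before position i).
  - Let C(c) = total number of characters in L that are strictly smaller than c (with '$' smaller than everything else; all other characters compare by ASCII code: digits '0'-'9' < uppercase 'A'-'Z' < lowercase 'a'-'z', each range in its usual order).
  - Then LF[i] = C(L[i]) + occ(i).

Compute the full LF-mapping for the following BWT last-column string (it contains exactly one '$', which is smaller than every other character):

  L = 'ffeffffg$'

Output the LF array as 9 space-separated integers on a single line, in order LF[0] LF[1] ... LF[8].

Char counts: '$':1, 'e':1, 'f':6, 'g':1
C (first-col start): C('$')=0, C('e')=1, C('f')=2, C('g')=8
L[0]='f': occ=0, LF[0]=C('f')+0=2+0=2
L[1]='f': occ=1, LF[1]=C('f')+1=2+1=3
L[2]='e': occ=0, LF[2]=C('e')+0=1+0=1
L[3]='f': occ=2, LF[3]=C('f')+2=2+2=4
L[4]='f': occ=3, LF[4]=C('f')+3=2+3=5
L[5]='f': occ=4, LF[5]=C('f')+4=2+4=6
L[6]='f': occ=5, LF[6]=C('f')+5=2+5=7
L[7]='g': occ=0, LF[7]=C('g')+0=8+0=8
L[8]='$': occ=0, LF[8]=C('$')+0=0+0=0

Answer: 2 3 1 4 5 6 7 8 0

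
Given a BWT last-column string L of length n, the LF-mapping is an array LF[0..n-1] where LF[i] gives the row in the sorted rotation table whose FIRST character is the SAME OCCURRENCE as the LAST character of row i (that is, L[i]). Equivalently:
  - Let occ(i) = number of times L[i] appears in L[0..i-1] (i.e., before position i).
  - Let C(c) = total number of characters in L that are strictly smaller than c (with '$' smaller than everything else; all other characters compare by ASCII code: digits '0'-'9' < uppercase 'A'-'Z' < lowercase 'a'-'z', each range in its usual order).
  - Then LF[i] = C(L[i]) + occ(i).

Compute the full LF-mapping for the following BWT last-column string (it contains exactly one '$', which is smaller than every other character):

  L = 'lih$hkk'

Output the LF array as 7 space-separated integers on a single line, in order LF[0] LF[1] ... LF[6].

Answer: 6 3 1 0 2 4 5

Derivation:
Char counts: '$':1, 'h':2, 'i':1, 'k':2, 'l':1
C (first-col start): C('$')=0, C('h')=1, C('i')=3, C('k')=4, C('l')=6
L[0]='l': occ=0, LF[0]=C('l')+0=6+0=6
L[1]='i': occ=0, LF[1]=C('i')+0=3+0=3
L[2]='h': occ=0, LF[2]=C('h')+0=1+0=1
L[3]='$': occ=0, LF[3]=C('$')+0=0+0=0
L[4]='h': occ=1, LF[4]=C('h')+1=1+1=2
L[5]='k': occ=0, LF[5]=C('k')+0=4+0=4
L[6]='k': occ=1, LF[6]=C('k')+1=4+1=5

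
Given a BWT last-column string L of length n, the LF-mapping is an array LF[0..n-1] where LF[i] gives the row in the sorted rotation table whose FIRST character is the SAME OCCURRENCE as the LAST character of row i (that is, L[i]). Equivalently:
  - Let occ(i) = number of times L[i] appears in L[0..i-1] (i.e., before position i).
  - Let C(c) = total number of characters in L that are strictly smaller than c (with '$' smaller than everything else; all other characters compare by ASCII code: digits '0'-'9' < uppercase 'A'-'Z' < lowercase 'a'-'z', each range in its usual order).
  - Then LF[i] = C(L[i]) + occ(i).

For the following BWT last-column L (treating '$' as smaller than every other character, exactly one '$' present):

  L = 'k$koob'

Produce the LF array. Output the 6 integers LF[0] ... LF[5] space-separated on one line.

Char counts: '$':1, 'b':1, 'k':2, 'o':2
C (first-col start): C('$')=0, C('b')=1, C('k')=2, C('o')=4
L[0]='k': occ=0, LF[0]=C('k')+0=2+0=2
L[1]='$': occ=0, LF[1]=C('$')+0=0+0=0
L[2]='k': occ=1, LF[2]=C('k')+1=2+1=3
L[3]='o': occ=0, LF[3]=C('o')+0=4+0=4
L[4]='o': occ=1, LF[4]=C('o')+1=4+1=5
L[5]='b': occ=0, LF[5]=C('b')+0=1+0=1

Answer: 2 0 3 4 5 1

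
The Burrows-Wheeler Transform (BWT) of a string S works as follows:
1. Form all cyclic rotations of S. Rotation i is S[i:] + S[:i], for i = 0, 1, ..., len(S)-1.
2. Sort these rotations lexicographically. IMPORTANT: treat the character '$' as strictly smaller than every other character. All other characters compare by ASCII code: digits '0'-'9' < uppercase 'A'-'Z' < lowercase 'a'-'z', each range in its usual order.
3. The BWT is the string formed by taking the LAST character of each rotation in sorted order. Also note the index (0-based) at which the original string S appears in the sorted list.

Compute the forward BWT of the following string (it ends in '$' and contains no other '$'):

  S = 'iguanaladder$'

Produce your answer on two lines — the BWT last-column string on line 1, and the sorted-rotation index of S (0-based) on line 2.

Answer: rlnuaddi$aaeg
8

Derivation:
All 13 rotations (rotation i = S[i:]+S[:i]):
  rot[0] = iguanaladder$
  rot[1] = guanaladder$i
  rot[2] = uanaladder$ig
  rot[3] = analadder$igu
  rot[4] = naladder$igua
  rot[5] = aladder$iguan
  rot[6] = ladder$iguana
  rot[7] = adder$iguanal
  rot[8] = dder$iguanala
  rot[9] = der$iguanalad
  rot[10] = er$iguanaladd
  rot[11] = r$iguanaladde
  rot[12] = $iguanaladder
Sorted (with $ < everything):
  sorted[0] = $iguanaladder  (last char: 'r')
  sorted[1] = adder$iguanal  (last char: 'l')
  sorted[2] = aladder$iguan  (last char: 'n')
  sorted[3] = analadder$igu  (last char: 'u')
  sorted[4] = dder$iguanala  (last char: 'a')
  sorted[5] = der$iguanalad  (last char: 'd')
  sorted[6] = er$iguanaladd  (last char: 'd')
  sorted[7] = guanaladder$i  (last char: 'i')
  sorted[8] = iguanaladder$  (last char: '$')
  sorted[9] = ladder$iguana  (last char: 'a')
  sorted[10] = naladder$igua  (last char: 'a')
  sorted[11] = r$iguanaladde  (last char: 'e')
  sorted[12] = uanaladder$ig  (last char: 'g')
Last column: rlnuaddi$aaeg
Original string S is at sorted index 8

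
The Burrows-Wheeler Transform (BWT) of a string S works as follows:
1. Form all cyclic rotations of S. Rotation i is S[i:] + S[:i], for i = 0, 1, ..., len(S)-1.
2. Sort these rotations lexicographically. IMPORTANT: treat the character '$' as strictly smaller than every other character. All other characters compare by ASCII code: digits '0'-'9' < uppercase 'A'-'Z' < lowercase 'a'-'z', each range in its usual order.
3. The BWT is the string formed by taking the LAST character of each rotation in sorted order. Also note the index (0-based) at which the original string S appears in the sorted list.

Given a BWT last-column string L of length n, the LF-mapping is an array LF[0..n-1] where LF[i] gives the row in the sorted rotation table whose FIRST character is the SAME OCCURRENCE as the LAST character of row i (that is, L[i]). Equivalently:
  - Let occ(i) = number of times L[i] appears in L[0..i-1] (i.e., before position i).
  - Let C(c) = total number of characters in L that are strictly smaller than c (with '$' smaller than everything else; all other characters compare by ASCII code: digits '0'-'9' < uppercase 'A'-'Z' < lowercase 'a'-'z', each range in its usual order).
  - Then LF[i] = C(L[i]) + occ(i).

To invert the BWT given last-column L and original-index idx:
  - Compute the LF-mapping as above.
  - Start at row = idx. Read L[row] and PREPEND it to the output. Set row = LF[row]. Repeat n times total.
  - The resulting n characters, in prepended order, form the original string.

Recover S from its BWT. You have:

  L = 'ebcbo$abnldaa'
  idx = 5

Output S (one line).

Answer: baobabcandle$

Derivation:
LF mapping: 9 4 7 5 12 0 1 6 11 10 8 2 3
Walk LF starting at row 5, prepending L[row]:
  step 1: row=5, L[5]='$', prepend. Next row=LF[5]=0
  step 2: row=0, L[0]='e', prepend. Next row=LF[0]=9
  step 3: row=9, L[9]='l', prepend. Next row=LF[9]=10
  step 4: row=10, L[10]='d', prepend. Next row=LF[10]=8
  step 5: row=8, L[8]='n', prepend. Next row=LF[8]=11
  step 6: row=11, L[11]='a', prepend. Next row=LF[11]=2
  step 7: row=2, L[2]='c', prepend. Next row=LF[2]=7
  step 8: row=7, L[7]='b', prepend. Next row=LF[7]=6
  step 9: row=6, L[6]='a', prepend. Next row=LF[6]=1
  step 10: row=1, L[1]='b', prepend. Next row=LF[1]=4
  step 11: row=4, L[4]='o', prepend. Next row=LF[4]=12
  step 12: row=12, L[12]='a', prepend. Next row=LF[12]=3
  step 13: row=3, L[3]='b', prepend. Next row=LF[3]=5
Reversed output: baobabcandle$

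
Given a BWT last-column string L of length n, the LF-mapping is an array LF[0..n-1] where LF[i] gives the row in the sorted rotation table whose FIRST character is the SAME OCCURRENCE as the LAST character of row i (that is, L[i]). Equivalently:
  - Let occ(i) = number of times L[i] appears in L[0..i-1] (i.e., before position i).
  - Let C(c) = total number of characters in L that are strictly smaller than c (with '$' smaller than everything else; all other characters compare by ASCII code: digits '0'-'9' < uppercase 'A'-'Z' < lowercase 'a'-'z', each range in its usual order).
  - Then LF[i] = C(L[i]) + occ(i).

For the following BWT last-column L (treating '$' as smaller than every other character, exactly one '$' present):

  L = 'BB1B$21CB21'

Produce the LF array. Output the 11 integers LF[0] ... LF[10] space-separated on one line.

Answer: 6 7 1 8 0 4 2 10 9 5 3

Derivation:
Char counts: '$':1, '1':3, '2':2, 'B':4, 'C':1
C (first-col start): C('$')=0, C('1')=1, C('2')=4, C('B')=6, C('C')=10
L[0]='B': occ=0, LF[0]=C('B')+0=6+0=6
L[1]='B': occ=1, LF[1]=C('B')+1=6+1=7
L[2]='1': occ=0, LF[2]=C('1')+0=1+0=1
L[3]='B': occ=2, LF[3]=C('B')+2=6+2=8
L[4]='$': occ=0, LF[4]=C('$')+0=0+0=0
L[5]='2': occ=0, LF[5]=C('2')+0=4+0=4
L[6]='1': occ=1, LF[6]=C('1')+1=1+1=2
L[7]='C': occ=0, LF[7]=C('C')+0=10+0=10
L[8]='B': occ=3, LF[8]=C('B')+3=6+3=9
L[9]='2': occ=1, LF[9]=C('2')+1=4+1=5
L[10]='1': occ=2, LF[10]=C('1')+2=1+2=3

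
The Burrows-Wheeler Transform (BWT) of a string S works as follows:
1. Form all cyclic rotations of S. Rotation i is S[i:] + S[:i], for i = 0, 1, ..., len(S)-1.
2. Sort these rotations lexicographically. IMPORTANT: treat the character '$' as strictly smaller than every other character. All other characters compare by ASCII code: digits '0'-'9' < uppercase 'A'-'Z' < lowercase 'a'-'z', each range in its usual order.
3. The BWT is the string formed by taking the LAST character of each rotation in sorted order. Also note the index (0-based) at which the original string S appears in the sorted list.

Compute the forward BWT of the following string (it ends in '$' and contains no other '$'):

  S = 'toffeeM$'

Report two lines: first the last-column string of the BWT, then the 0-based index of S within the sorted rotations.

Answer: Meeffot$
7

Derivation:
All 8 rotations (rotation i = S[i:]+S[:i]):
  rot[0] = toffeeM$
  rot[1] = offeeM$t
  rot[2] = ffeeM$to
  rot[3] = feeM$tof
  rot[4] = eeM$toff
  rot[5] = eM$toffe
  rot[6] = M$toffee
  rot[7] = $toffeeM
Sorted (with $ < everything):
  sorted[0] = $toffeeM  (last char: 'M')
  sorted[1] = M$toffee  (last char: 'e')
  sorted[2] = eM$toffe  (last char: 'e')
  sorted[3] = eeM$toff  (last char: 'f')
  sorted[4] = feeM$tof  (last char: 'f')
  sorted[5] = ffeeM$to  (last char: 'o')
  sorted[6] = offeeM$t  (last char: 't')
  sorted[7] = toffeeM$  (last char: '$')
Last column: Meeffot$
Original string S is at sorted index 7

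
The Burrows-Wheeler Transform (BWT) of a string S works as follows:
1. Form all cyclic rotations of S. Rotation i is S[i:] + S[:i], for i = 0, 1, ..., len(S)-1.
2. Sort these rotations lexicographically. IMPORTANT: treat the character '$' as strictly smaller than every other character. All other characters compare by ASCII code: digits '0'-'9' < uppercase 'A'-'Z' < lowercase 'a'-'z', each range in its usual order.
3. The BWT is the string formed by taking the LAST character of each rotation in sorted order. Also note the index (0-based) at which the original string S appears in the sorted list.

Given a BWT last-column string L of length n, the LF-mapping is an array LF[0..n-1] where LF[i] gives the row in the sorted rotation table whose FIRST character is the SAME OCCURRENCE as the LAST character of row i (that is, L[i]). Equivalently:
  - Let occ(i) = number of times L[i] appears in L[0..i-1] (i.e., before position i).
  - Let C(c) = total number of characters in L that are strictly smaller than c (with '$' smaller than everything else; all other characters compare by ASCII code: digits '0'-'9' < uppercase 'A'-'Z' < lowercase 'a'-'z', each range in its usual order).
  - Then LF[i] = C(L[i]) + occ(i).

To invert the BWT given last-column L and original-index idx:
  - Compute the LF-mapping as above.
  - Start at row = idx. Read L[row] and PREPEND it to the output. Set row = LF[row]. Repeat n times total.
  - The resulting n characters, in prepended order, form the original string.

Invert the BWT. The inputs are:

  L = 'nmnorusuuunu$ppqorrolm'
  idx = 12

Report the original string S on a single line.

Answer: qruomuprunmluouosnprn$

Derivation:
LF mapping: 4 2 5 7 13 17 16 18 19 20 6 21 0 10 11 12 8 14 15 9 1 3
Walk LF starting at row 12, prepending L[row]:
  step 1: row=12, L[12]='$', prepend. Next row=LF[12]=0
  step 2: row=0, L[0]='n', prepend. Next row=LF[0]=4
  step 3: row=4, L[4]='r', prepend. Next row=LF[4]=13
  step 4: row=13, L[13]='p', prepend. Next row=LF[13]=10
  step 5: row=10, L[10]='n', prepend. Next row=LF[10]=6
  step 6: row=6, L[6]='s', prepend. Next row=LF[6]=16
  step 7: row=16, L[16]='o', prepend. Next row=LF[16]=8
  step 8: row=8, L[8]='u', prepend. Next row=LF[8]=19
  step 9: row=19, L[19]='o', prepend. Next row=LF[19]=9
  step 10: row=9, L[9]='u', prepend. Next row=LF[9]=20
  step 11: row=20, L[20]='l', prepend. Next row=LF[20]=1
  step 12: row=1, L[1]='m', prepend. Next row=LF[1]=2
  step 13: row=2, L[2]='n', prepend. Next row=LF[2]=5
  step 14: row=5, L[5]='u', prepend. Next row=LF[5]=17
  step 15: row=17, L[17]='r', prepend. Next row=LF[17]=14
  step 16: row=14, L[14]='p', prepend. Next row=LF[14]=11
  step 17: row=11, L[11]='u', prepend. Next row=LF[11]=21
  step 18: row=21, L[21]='m', prepend. Next row=LF[21]=3
  step 19: row=3, L[3]='o', prepend. Next row=LF[3]=7
  step 20: row=7, L[7]='u', prepend. Next row=LF[7]=18
  step 21: row=18, L[18]='r', prepend. Next row=LF[18]=15
  step 22: row=15, L[15]='q', prepend. Next row=LF[15]=12
Reversed output: qruomuprunmluouosnprn$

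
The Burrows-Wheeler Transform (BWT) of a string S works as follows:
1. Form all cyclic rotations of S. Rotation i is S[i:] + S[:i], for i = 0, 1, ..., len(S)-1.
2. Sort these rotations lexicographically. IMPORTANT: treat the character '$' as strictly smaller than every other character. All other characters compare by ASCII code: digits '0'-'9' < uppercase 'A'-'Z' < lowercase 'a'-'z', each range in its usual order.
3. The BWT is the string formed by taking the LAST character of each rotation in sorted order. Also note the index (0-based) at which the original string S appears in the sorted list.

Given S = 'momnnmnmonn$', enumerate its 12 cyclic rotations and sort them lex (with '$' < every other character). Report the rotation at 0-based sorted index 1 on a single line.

All 12 rotations (rotation i = S[i:]+S[:i]):
  rot[0] = momnnmnmonn$
  rot[1] = omnnmnmonn$m
  rot[2] = mnnmnmonn$mo
  rot[3] = nnmnmonn$mom
  rot[4] = nmnmonn$momn
  rot[5] = mnmonn$momnn
  rot[6] = nmonn$momnnm
  rot[7] = monn$momnnmn
  rot[8] = onn$momnnmnm
  rot[9] = nn$momnnmnmo
  rot[10] = n$momnnmnmon
  rot[11] = $momnnmnmonn
Sorted (with $ < everything):
  sorted[0] = $momnnmnmonn
  sorted[1] = mnmonn$momnn
  sorted[2] = mnnmnmonn$mo
  sorted[3] = momnnmnmonn$
  sorted[4] = monn$momnnmn
  sorted[5] = n$momnnmnmon
  sorted[6] = nmnmonn$momn
  sorted[7] = nmonn$momnnm
  sorted[8] = nn$momnnmnmo
  sorted[9] = nnmnmonn$mom
  sorted[10] = omnnmnmonn$m
  sorted[11] = onn$momnnmnm
sorted[1] = mnmonn$momnn

Answer: mnmonn$momnn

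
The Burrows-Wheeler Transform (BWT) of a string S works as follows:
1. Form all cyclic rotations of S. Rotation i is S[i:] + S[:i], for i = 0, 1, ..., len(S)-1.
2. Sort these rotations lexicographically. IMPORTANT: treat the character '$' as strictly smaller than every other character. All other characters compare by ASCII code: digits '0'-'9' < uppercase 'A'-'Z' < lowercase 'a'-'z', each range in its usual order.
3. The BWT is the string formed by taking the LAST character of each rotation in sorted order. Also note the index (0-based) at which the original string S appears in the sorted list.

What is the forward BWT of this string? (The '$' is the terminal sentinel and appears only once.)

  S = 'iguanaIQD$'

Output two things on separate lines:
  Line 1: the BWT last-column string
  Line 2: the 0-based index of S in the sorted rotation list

All 10 rotations (rotation i = S[i:]+S[:i]):
  rot[0] = iguanaIQD$
  rot[1] = guanaIQD$i
  rot[2] = uanaIQD$ig
  rot[3] = anaIQD$igu
  rot[4] = naIQD$igua
  rot[5] = aIQD$iguan
  rot[6] = IQD$iguana
  rot[7] = QD$iguanaI
  rot[8] = D$iguanaIQ
  rot[9] = $iguanaIQD
Sorted (with $ < everything):
  sorted[0] = $iguanaIQD  (last char: 'D')
  sorted[1] = D$iguanaIQ  (last char: 'Q')
  sorted[2] = IQD$iguana  (last char: 'a')
  sorted[3] = QD$iguanaI  (last char: 'I')
  sorted[4] = aIQD$iguan  (last char: 'n')
  sorted[5] = anaIQD$igu  (last char: 'u')
  sorted[6] = guanaIQD$i  (last char: 'i')
  sorted[7] = iguanaIQD$  (last char: '$')
  sorted[8] = naIQD$igua  (last char: 'a')
  sorted[9] = uanaIQD$ig  (last char: 'g')
Last column: DQaInui$ag
Original string S is at sorted index 7

Answer: DQaInui$ag
7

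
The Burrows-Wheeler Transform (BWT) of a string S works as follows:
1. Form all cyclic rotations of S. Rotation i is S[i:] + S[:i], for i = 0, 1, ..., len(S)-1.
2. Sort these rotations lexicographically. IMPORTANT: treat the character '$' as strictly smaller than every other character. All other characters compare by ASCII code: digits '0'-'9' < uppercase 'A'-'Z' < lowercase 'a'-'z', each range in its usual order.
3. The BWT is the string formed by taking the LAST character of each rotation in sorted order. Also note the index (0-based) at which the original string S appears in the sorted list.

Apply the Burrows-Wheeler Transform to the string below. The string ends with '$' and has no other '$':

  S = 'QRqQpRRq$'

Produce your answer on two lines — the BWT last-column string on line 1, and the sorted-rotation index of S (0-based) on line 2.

All 9 rotations (rotation i = S[i:]+S[:i]):
  rot[0] = QRqQpRRq$
  rot[1] = RqQpRRq$Q
  rot[2] = qQpRRq$QR
  rot[3] = QpRRq$QRq
  rot[4] = pRRq$QRqQ
  rot[5] = RRq$QRqQp
  rot[6] = Rq$QRqQpR
  rot[7] = q$QRqQpRR
  rot[8] = $QRqQpRRq
Sorted (with $ < everything):
  sorted[0] = $QRqQpRRq  (last char: 'q')
  sorted[1] = QRqQpRRq$  (last char: '$')
  sorted[2] = QpRRq$QRq  (last char: 'q')
  sorted[3] = RRq$QRqQp  (last char: 'p')
  sorted[4] = Rq$QRqQpR  (last char: 'R')
  sorted[5] = RqQpRRq$Q  (last char: 'Q')
  sorted[6] = pRRq$QRqQ  (last char: 'Q')
  sorted[7] = q$QRqQpRR  (last char: 'R')
  sorted[8] = qQpRRq$QR  (last char: 'R')
Last column: q$qpRQQRR
Original string S is at sorted index 1

Answer: q$qpRQQRR
1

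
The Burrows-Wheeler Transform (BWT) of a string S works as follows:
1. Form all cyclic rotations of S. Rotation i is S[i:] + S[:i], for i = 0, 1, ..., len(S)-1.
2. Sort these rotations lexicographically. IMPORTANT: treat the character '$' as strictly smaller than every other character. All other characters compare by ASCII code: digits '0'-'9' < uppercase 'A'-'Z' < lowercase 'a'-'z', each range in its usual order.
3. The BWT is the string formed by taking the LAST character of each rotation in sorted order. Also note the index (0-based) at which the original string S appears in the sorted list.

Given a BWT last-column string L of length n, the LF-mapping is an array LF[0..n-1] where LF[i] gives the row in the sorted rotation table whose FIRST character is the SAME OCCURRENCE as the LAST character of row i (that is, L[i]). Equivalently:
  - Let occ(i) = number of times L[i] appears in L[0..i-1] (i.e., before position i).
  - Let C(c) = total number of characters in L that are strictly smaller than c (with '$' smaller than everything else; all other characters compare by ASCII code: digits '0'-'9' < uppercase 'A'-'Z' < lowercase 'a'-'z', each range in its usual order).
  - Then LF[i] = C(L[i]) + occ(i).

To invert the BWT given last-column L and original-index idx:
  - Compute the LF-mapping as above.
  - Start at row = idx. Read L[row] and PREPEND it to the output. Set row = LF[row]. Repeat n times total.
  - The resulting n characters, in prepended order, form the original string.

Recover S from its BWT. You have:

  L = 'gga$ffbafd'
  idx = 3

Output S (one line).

LF mapping: 8 9 1 0 5 6 3 2 7 4
Walk LF starting at row 3, prepending L[row]:
  step 1: row=3, L[3]='$', prepend. Next row=LF[3]=0
  step 2: row=0, L[0]='g', prepend. Next row=LF[0]=8
  step 3: row=8, L[8]='f', prepend. Next row=LF[8]=7
  step 4: row=7, L[7]='a', prepend. Next row=LF[7]=2
  step 5: row=2, L[2]='a', prepend. Next row=LF[2]=1
  step 6: row=1, L[1]='g', prepend. Next row=LF[1]=9
  step 7: row=9, L[9]='d', prepend. Next row=LF[9]=4
  step 8: row=4, L[4]='f', prepend. Next row=LF[4]=5
  step 9: row=5, L[5]='f', prepend. Next row=LF[5]=6
  step 10: row=6, L[6]='b', prepend. Next row=LF[6]=3
Reversed output: bffdgaafg$

Answer: bffdgaafg$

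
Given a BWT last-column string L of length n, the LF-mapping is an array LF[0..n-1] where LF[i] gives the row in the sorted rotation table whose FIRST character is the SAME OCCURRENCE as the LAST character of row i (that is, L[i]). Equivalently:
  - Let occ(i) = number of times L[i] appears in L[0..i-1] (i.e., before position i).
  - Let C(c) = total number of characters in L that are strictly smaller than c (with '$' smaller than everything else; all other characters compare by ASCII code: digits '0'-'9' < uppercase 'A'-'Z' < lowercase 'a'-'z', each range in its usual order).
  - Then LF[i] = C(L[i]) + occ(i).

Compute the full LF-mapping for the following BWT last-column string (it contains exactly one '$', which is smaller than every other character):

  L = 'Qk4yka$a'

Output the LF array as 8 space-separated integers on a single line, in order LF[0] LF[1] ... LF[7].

Answer: 2 5 1 7 6 3 0 4

Derivation:
Char counts: '$':1, '4':1, 'Q':1, 'a':2, 'k':2, 'y':1
C (first-col start): C('$')=0, C('4')=1, C('Q')=2, C('a')=3, C('k')=5, C('y')=7
L[0]='Q': occ=0, LF[0]=C('Q')+0=2+0=2
L[1]='k': occ=0, LF[1]=C('k')+0=5+0=5
L[2]='4': occ=0, LF[2]=C('4')+0=1+0=1
L[3]='y': occ=0, LF[3]=C('y')+0=7+0=7
L[4]='k': occ=1, LF[4]=C('k')+1=5+1=6
L[5]='a': occ=0, LF[5]=C('a')+0=3+0=3
L[6]='$': occ=0, LF[6]=C('$')+0=0+0=0
L[7]='a': occ=1, LF[7]=C('a')+1=3+1=4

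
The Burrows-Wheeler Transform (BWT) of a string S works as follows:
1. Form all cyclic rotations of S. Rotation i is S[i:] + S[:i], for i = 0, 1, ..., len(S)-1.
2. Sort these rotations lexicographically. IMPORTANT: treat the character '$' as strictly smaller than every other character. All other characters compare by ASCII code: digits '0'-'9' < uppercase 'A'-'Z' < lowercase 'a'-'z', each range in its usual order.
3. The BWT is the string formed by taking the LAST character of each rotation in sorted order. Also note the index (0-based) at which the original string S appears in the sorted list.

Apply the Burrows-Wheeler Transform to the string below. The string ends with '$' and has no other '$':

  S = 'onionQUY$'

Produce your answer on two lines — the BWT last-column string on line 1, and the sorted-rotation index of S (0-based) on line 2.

All 9 rotations (rotation i = S[i:]+S[:i]):
  rot[0] = onionQUY$
  rot[1] = nionQUY$o
  rot[2] = ionQUY$on
  rot[3] = onQUY$oni
  rot[4] = nQUY$onio
  rot[5] = QUY$onion
  rot[6] = UY$onionQ
  rot[7] = Y$onionQU
  rot[8] = $onionQUY
Sorted (with $ < everything):
  sorted[0] = $onionQUY  (last char: 'Y')
  sorted[1] = QUY$onion  (last char: 'n')
  sorted[2] = UY$onionQ  (last char: 'Q')
  sorted[3] = Y$onionQU  (last char: 'U')
  sorted[4] = ionQUY$on  (last char: 'n')
  sorted[5] = nQUY$onio  (last char: 'o')
  sorted[6] = nionQUY$o  (last char: 'o')
  sorted[7] = onQUY$oni  (last char: 'i')
  sorted[8] = onionQUY$  (last char: '$')
Last column: YnQUnooi$
Original string S is at sorted index 8

Answer: YnQUnooi$
8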